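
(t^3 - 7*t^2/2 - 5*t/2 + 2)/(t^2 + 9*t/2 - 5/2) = (t^2 - 3*t - 4)/(t + 5)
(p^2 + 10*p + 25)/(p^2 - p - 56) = (p^2 + 10*p + 25)/(p^2 - p - 56)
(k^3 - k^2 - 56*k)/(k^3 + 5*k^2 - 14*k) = (k - 8)/(k - 2)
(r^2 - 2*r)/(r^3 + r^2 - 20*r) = (r - 2)/(r^2 + r - 20)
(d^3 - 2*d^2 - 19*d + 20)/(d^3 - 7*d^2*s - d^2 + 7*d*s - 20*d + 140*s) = (1 - d)/(-d + 7*s)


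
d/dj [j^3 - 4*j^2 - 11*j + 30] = 3*j^2 - 8*j - 11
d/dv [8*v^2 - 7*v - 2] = 16*v - 7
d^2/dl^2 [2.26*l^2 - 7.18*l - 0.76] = 4.52000000000000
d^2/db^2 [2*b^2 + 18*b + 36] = 4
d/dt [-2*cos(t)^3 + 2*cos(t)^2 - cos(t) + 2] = (6*cos(t)^2 - 4*cos(t) + 1)*sin(t)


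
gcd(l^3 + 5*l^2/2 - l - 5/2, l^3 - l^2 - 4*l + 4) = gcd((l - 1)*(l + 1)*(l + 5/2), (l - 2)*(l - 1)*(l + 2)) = l - 1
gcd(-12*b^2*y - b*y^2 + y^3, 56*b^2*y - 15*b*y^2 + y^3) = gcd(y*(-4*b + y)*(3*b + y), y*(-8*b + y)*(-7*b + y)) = y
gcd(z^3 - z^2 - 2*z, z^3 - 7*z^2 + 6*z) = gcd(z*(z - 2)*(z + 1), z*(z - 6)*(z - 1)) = z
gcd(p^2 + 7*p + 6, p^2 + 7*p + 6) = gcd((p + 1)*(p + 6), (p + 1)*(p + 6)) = p^2 + 7*p + 6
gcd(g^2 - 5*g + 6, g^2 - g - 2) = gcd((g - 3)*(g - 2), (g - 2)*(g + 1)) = g - 2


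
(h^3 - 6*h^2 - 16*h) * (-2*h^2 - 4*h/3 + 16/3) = -2*h^5 + 32*h^4/3 + 136*h^3/3 - 32*h^2/3 - 256*h/3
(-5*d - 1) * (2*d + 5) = -10*d^2 - 27*d - 5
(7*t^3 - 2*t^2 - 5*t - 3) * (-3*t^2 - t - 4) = -21*t^5 - t^4 - 11*t^3 + 22*t^2 + 23*t + 12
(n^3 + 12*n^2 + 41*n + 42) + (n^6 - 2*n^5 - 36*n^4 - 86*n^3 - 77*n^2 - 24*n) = n^6 - 2*n^5 - 36*n^4 - 85*n^3 - 65*n^2 + 17*n + 42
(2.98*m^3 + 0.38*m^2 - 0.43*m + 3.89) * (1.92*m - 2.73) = 5.7216*m^4 - 7.4058*m^3 - 1.863*m^2 + 8.6427*m - 10.6197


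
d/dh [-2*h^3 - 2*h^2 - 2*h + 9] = -6*h^2 - 4*h - 2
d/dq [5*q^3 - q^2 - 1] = q*(15*q - 2)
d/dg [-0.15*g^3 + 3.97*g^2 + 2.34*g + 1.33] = -0.45*g^2 + 7.94*g + 2.34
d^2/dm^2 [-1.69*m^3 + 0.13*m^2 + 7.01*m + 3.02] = 0.26 - 10.14*m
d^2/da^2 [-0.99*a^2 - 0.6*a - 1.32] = -1.98000000000000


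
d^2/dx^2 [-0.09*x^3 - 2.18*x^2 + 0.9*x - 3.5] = -0.54*x - 4.36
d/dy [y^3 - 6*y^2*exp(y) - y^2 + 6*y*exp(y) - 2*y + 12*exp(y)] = -6*y^2*exp(y) + 3*y^2 - 6*y*exp(y) - 2*y + 18*exp(y) - 2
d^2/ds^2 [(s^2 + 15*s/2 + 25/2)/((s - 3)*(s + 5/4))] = 32*(37*s^3 + 195*s^2 + 75*s + 200)/(64*s^6 - 336*s^5 - 132*s^4 + 2177*s^3 + 495*s^2 - 4725*s - 3375)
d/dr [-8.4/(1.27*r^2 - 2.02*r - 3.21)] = (21.336*r - 16.968)/(-1.27*r^2 + 2.02*r + 3.21)^2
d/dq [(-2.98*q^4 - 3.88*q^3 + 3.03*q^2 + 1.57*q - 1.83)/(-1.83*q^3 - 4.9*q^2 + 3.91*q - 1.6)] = (5.4534*q^6 + 29.204*q^5 - 10.3985*q^4 - 5.5234*q^3 + 28.1176*q^2 - 27.63*q + 4.6433)/(3.3489*q^6 + 17.934*q^5 + 9.6994*q^4 - 32.462*q^3 + 30.9681*q^2 - 12.512*q + 2.56)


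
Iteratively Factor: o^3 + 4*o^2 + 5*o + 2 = (o + 1)*(o^2 + 3*o + 2) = (o + 1)^2*(o + 2)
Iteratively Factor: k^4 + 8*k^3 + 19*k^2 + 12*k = (k + 1)*(k^3 + 7*k^2 + 12*k) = (k + 1)*(k + 3)*(k^2 + 4*k) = (k + 1)*(k + 3)*(k + 4)*(k)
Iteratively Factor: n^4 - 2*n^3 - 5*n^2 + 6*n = (n - 1)*(n^3 - n^2 - 6*n) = n*(n - 1)*(n^2 - n - 6) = n*(n - 1)*(n + 2)*(n - 3)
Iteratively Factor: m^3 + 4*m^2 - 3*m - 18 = (m + 3)*(m^2 + m - 6) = (m + 3)^2*(m - 2)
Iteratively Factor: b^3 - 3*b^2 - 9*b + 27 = (b - 3)*(b^2 - 9) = (b - 3)^2*(b + 3)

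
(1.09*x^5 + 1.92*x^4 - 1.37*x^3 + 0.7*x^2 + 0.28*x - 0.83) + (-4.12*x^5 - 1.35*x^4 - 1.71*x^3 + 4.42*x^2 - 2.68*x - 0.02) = -3.03*x^5 + 0.57*x^4 - 3.08*x^3 + 5.12*x^2 - 2.4*x - 0.85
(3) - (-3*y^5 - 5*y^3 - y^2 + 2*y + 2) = 3*y^5 + 5*y^3 + y^2 - 2*y + 1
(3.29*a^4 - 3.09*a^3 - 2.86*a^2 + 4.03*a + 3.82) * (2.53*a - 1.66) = 8.3237*a^5 - 13.2791*a^4 - 2.1064*a^3 + 14.9435*a^2 + 2.9748*a - 6.3412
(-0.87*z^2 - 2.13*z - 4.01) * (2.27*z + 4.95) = -1.9749*z^3 - 9.1416*z^2 - 19.6462*z - 19.8495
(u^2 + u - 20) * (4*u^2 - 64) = 4*u^4 + 4*u^3 - 144*u^2 - 64*u + 1280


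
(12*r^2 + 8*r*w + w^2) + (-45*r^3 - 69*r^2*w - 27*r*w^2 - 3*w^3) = -45*r^3 - 69*r^2*w + 12*r^2 - 27*r*w^2 + 8*r*w - 3*w^3 + w^2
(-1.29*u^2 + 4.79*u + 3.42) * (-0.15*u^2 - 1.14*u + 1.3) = 0.1935*u^4 + 0.7521*u^3 - 7.6506*u^2 + 2.3282*u + 4.446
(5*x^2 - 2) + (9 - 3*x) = 5*x^2 - 3*x + 7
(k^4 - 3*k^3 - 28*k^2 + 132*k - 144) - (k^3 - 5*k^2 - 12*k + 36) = k^4 - 4*k^3 - 23*k^2 + 144*k - 180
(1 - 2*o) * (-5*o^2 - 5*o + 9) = 10*o^3 + 5*o^2 - 23*o + 9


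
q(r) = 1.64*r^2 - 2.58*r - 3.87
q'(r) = 3.28*r - 2.58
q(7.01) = 58.63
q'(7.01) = 20.41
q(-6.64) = 85.57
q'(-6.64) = -24.36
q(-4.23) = 36.39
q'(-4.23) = -16.45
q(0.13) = -4.18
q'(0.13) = -2.15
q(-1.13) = 1.14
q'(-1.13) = -6.29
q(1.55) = -3.93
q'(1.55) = 2.50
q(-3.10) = 19.89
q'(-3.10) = -12.75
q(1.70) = -3.52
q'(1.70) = 3.00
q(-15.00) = 403.83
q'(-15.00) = -51.78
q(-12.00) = 263.25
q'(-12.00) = -41.94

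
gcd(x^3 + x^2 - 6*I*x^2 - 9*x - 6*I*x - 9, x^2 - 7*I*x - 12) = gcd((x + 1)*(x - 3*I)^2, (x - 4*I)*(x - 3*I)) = x - 3*I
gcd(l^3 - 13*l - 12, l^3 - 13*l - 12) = l^3 - 13*l - 12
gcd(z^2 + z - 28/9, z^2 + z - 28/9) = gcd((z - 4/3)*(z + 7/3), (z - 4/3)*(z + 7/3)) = z^2 + z - 28/9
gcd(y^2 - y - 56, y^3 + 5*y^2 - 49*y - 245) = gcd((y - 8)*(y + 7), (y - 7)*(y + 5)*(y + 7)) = y + 7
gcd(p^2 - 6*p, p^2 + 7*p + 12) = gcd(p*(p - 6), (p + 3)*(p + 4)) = 1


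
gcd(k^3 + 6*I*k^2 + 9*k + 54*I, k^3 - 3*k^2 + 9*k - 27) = k^2 + 9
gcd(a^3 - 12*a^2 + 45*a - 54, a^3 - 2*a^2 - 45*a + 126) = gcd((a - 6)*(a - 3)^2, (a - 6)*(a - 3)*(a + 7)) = a^2 - 9*a + 18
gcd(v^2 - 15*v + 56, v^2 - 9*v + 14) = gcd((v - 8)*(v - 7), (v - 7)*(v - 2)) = v - 7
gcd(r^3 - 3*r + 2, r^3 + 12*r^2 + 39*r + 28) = 1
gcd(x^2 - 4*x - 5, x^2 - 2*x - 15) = x - 5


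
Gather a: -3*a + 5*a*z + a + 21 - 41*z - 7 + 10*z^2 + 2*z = a*(5*z - 2) + 10*z^2 - 39*z + 14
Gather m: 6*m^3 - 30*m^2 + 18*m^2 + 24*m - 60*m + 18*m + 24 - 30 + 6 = 6*m^3 - 12*m^2 - 18*m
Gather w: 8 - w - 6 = 2 - w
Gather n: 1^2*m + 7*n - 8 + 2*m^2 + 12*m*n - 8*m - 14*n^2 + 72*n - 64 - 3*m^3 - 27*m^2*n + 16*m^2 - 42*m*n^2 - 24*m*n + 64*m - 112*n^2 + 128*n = -3*m^3 + 18*m^2 + 57*m + n^2*(-42*m - 126) + n*(-27*m^2 - 12*m + 207) - 72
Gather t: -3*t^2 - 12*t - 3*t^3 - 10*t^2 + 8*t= -3*t^3 - 13*t^2 - 4*t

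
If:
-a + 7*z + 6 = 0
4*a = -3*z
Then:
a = 18/31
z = -24/31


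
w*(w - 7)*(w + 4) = w^3 - 3*w^2 - 28*w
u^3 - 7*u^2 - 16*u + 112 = (u - 7)*(u - 4)*(u + 4)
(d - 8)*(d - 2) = d^2 - 10*d + 16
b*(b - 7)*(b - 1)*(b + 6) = b^4 - 2*b^3 - 41*b^2 + 42*b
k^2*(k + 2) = k^3 + 2*k^2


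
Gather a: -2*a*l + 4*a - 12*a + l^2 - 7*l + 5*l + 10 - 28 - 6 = a*(-2*l - 8) + l^2 - 2*l - 24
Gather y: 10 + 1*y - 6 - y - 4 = 0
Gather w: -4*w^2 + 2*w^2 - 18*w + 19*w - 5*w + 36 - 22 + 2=-2*w^2 - 4*w + 16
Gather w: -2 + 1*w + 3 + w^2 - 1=w^2 + w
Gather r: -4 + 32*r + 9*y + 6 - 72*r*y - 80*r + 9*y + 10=r*(-72*y - 48) + 18*y + 12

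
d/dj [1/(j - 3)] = -1/(j - 3)^2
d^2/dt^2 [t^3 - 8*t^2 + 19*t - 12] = 6*t - 16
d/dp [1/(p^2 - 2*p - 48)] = 2*(1 - p)/(-p^2 + 2*p + 48)^2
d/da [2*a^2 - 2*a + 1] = 4*a - 2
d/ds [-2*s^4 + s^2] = -8*s^3 + 2*s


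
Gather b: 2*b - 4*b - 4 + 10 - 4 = 2 - 2*b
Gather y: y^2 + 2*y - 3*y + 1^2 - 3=y^2 - y - 2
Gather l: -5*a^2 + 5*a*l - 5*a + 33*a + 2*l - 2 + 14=-5*a^2 + 28*a + l*(5*a + 2) + 12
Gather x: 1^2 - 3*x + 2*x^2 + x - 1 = 2*x^2 - 2*x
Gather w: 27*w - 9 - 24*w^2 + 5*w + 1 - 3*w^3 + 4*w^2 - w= -3*w^3 - 20*w^2 + 31*w - 8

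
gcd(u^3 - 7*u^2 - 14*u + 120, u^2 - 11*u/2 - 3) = u - 6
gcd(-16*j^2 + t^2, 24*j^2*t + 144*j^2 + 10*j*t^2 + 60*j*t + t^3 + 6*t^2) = 4*j + t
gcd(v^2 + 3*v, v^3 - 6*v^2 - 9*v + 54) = v + 3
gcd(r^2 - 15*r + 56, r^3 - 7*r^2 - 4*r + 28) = r - 7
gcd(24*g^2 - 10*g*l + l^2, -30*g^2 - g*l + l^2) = 6*g - l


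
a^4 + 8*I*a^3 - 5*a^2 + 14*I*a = a*(a - I)*(a + 2*I)*(a + 7*I)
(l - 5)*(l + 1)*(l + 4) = l^3 - 21*l - 20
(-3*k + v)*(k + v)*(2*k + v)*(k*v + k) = -6*k^4*v - 6*k^4 - 7*k^3*v^2 - 7*k^3*v + k*v^4 + k*v^3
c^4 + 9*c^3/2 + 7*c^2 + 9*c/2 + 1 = (c + 1/2)*(c + 1)^2*(c + 2)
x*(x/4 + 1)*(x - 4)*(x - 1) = x^4/4 - x^3/4 - 4*x^2 + 4*x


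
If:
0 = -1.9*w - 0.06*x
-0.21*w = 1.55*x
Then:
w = 0.00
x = 0.00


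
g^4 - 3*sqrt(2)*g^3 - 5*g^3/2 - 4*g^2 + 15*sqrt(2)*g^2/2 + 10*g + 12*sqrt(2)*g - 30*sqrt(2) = (g - 5/2)*(g - 2)*(g + 2)*(g - 3*sqrt(2))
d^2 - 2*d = d*(d - 2)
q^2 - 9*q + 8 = (q - 8)*(q - 1)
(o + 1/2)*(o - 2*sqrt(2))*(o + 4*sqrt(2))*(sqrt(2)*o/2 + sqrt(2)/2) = sqrt(2)*o^4/2 + 3*sqrt(2)*o^3/4 + 2*o^3 - 31*sqrt(2)*o^2/4 + 3*o^2 - 12*sqrt(2)*o + o - 4*sqrt(2)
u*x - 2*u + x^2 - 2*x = (u + x)*(x - 2)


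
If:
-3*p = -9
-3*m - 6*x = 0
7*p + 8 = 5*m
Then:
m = 29/5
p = 3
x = -29/10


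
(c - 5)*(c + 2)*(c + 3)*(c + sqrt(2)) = c^4 + sqrt(2)*c^3 - 19*c^2 - 30*c - 19*sqrt(2)*c - 30*sqrt(2)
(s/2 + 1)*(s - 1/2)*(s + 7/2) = s^3/2 + 5*s^2/2 + 17*s/8 - 7/4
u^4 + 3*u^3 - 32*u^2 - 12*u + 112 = (u - 4)*(u - 2)*(u + 2)*(u + 7)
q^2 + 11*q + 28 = (q + 4)*(q + 7)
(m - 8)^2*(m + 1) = m^3 - 15*m^2 + 48*m + 64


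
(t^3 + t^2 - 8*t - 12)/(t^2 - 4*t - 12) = (t^2 - t - 6)/(t - 6)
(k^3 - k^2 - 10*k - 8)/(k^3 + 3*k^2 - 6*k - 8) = (k^2 - 2*k - 8)/(k^2 + 2*k - 8)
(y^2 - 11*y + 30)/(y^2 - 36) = (y - 5)/(y + 6)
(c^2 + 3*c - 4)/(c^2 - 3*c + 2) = (c + 4)/(c - 2)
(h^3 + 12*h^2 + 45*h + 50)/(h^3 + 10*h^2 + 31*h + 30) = (h + 5)/(h + 3)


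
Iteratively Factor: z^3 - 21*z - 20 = (z + 1)*(z^2 - z - 20) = (z - 5)*(z + 1)*(z + 4)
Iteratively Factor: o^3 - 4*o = (o + 2)*(o^2 - 2*o) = o*(o + 2)*(o - 2)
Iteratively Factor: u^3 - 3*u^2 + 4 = (u - 2)*(u^2 - u - 2) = (u - 2)^2*(u + 1)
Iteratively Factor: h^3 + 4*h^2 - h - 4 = (h + 4)*(h^2 - 1) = (h - 1)*(h + 4)*(h + 1)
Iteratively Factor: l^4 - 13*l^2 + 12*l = (l - 1)*(l^3 + l^2 - 12*l) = (l - 1)*(l + 4)*(l^2 - 3*l) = (l - 3)*(l - 1)*(l + 4)*(l)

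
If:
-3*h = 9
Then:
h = -3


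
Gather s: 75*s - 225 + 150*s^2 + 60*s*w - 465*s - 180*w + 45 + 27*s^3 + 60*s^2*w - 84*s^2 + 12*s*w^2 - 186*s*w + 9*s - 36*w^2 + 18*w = 27*s^3 + s^2*(60*w + 66) + s*(12*w^2 - 126*w - 381) - 36*w^2 - 162*w - 180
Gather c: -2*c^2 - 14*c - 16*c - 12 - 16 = -2*c^2 - 30*c - 28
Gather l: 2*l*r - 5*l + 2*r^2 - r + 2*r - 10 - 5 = l*(2*r - 5) + 2*r^2 + r - 15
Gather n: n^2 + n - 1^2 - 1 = n^2 + n - 2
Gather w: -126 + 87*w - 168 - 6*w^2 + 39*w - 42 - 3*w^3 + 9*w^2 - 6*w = -3*w^3 + 3*w^2 + 120*w - 336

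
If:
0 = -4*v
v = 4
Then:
No Solution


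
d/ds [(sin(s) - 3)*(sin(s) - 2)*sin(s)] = (3*sin(s)^2 - 10*sin(s) + 6)*cos(s)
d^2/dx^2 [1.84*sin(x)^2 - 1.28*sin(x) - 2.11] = 1.28*sin(x) + 3.68*cos(2*x)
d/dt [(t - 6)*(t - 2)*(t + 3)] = 3*t^2 - 10*t - 12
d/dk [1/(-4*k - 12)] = 1/(4*(k + 3)^2)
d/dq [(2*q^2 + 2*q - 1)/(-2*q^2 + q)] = (6*q^2 - 4*q + 1)/(q^2*(4*q^2 - 4*q + 1))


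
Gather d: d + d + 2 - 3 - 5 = 2*d - 6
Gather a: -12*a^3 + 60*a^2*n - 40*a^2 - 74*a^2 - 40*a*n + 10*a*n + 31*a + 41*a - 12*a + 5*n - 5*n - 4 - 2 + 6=-12*a^3 + a^2*(60*n - 114) + a*(60 - 30*n)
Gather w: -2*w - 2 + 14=12 - 2*w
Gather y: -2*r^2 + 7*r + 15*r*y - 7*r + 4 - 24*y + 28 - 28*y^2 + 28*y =-2*r^2 - 28*y^2 + y*(15*r + 4) + 32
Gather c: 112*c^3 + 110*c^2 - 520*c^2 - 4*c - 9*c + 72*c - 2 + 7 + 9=112*c^3 - 410*c^2 + 59*c + 14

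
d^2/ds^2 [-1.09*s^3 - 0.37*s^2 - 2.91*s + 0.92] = -6.54*s - 0.74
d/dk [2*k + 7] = 2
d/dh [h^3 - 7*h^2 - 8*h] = 3*h^2 - 14*h - 8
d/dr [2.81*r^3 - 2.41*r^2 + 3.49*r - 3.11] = 8.43*r^2 - 4.82*r + 3.49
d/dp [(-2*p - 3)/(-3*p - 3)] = -1/(3*(p + 1)^2)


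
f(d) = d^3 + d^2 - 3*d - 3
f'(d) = 3*d^2 + 2*d - 3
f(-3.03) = -12.55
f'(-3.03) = 18.48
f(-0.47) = -1.47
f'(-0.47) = -3.28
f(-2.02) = -1.10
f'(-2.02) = 5.20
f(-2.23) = -2.43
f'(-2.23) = 7.46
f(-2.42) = -4.06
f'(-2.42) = 9.73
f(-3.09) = -13.69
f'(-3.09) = 19.46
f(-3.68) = -28.25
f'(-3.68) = 30.27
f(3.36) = 36.14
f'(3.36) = 37.59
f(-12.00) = -1551.00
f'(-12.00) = 405.00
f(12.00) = 1833.00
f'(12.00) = 453.00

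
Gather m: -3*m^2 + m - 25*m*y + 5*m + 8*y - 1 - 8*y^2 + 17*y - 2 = -3*m^2 + m*(6 - 25*y) - 8*y^2 + 25*y - 3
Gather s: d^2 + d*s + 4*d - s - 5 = d^2 + 4*d + s*(d - 1) - 5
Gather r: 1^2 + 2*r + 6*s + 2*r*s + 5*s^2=r*(2*s + 2) + 5*s^2 + 6*s + 1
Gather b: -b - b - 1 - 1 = -2*b - 2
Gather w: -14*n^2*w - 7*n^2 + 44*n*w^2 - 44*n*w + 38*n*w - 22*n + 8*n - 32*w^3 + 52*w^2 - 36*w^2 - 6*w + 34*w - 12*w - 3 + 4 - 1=-7*n^2 - 14*n - 32*w^3 + w^2*(44*n + 16) + w*(-14*n^2 - 6*n + 16)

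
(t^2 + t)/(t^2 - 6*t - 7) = t/(t - 7)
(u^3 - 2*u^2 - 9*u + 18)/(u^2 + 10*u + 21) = (u^2 - 5*u + 6)/(u + 7)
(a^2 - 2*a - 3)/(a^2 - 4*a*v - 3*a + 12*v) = (-a - 1)/(-a + 4*v)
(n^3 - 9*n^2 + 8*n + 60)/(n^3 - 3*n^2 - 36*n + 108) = (n^2 - 3*n - 10)/(n^2 + 3*n - 18)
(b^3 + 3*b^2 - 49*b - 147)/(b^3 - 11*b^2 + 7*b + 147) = (b + 7)/(b - 7)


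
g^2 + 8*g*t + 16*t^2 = (g + 4*t)^2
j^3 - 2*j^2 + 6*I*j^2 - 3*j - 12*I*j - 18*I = (j - 3)*(j + 1)*(j + 6*I)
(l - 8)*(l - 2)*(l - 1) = l^3 - 11*l^2 + 26*l - 16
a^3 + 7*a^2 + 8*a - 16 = (a - 1)*(a + 4)^2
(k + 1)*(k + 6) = k^2 + 7*k + 6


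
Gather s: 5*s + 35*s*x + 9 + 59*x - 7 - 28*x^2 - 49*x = s*(35*x + 5) - 28*x^2 + 10*x + 2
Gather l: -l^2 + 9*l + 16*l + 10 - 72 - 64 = -l^2 + 25*l - 126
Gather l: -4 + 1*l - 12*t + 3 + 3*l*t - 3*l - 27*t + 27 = l*(3*t - 2) - 39*t + 26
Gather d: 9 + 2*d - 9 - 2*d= 0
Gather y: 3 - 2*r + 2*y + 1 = -2*r + 2*y + 4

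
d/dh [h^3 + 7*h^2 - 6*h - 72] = 3*h^2 + 14*h - 6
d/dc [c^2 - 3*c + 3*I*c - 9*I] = 2*c - 3 + 3*I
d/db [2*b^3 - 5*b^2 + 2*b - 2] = 6*b^2 - 10*b + 2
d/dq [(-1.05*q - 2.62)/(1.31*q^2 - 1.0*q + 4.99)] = (1.3755*q^2 + 6.8644*q - 7.8595)/(1.7161*q^4 - 2.62*q^3 + 14.0738*q^2 - 9.98*q + 24.9001)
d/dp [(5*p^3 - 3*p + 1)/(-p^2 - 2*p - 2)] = (-5*p^4 - 20*p^3 - 33*p^2 + 2*p + 8)/(p^4 + 4*p^3 + 8*p^2 + 8*p + 4)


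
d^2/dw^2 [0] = 0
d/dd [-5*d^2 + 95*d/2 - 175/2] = 95/2 - 10*d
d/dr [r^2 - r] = 2*r - 1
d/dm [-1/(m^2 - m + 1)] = (2*m - 1)/(m^2 - m + 1)^2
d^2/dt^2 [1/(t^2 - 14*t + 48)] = 2*(-t^2 + 14*t + 4*(t - 7)^2 - 48)/(t^2 - 14*t + 48)^3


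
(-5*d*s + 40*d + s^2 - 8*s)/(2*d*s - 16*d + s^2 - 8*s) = (-5*d + s)/(2*d + s)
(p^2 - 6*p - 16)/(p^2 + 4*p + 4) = (p - 8)/(p + 2)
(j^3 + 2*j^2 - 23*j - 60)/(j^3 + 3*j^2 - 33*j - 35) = (j^2 + 7*j + 12)/(j^2 + 8*j + 7)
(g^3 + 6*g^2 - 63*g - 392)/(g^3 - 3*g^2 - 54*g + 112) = (g + 7)/(g - 2)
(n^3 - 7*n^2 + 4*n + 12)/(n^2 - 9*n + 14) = (n^2 - 5*n - 6)/(n - 7)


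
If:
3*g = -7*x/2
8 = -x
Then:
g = 28/3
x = -8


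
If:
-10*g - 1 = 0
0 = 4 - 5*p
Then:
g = -1/10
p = 4/5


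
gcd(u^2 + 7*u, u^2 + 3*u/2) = u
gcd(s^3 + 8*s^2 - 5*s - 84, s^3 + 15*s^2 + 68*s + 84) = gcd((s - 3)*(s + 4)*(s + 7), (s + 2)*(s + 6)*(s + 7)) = s + 7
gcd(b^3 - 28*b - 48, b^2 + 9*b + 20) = b + 4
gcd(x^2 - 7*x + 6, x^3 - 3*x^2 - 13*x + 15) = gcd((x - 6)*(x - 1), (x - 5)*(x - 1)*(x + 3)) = x - 1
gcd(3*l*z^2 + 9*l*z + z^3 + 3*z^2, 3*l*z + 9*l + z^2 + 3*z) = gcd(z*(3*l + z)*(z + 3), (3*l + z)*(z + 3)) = 3*l*z + 9*l + z^2 + 3*z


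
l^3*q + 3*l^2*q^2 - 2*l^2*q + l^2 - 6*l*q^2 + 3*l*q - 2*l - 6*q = (l - 2)*(l + 3*q)*(l*q + 1)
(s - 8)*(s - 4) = s^2 - 12*s + 32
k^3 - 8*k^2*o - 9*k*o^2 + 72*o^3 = (k - 8*o)*(k - 3*o)*(k + 3*o)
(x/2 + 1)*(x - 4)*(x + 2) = x^3/2 - 6*x - 8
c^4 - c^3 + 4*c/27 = c*(c - 2/3)^2*(c + 1/3)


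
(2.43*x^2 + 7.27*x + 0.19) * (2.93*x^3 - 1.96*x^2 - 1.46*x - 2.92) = 7.1199*x^5 + 16.5383*x^4 - 17.2403*x^3 - 18.0822*x^2 - 21.5058*x - 0.5548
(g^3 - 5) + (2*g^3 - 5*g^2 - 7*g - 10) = 3*g^3 - 5*g^2 - 7*g - 15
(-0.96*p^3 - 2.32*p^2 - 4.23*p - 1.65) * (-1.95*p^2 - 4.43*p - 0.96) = 1.872*p^5 + 8.7768*p^4 + 19.4477*p^3 + 24.1836*p^2 + 11.3703*p + 1.584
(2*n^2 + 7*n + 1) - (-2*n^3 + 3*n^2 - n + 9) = 2*n^3 - n^2 + 8*n - 8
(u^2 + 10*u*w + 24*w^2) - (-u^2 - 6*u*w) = 2*u^2 + 16*u*w + 24*w^2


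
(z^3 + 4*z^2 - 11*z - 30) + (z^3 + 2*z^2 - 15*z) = 2*z^3 + 6*z^2 - 26*z - 30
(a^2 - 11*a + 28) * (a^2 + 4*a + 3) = a^4 - 7*a^3 - 13*a^2 + 79*a + 84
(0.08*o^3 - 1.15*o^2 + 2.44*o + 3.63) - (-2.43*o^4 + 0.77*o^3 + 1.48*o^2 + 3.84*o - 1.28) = 2.43*o^4 - 0.69*o^3 - 2.63*o^2 - 1.4*o + 4.91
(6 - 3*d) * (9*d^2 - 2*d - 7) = -27*d^3 + 60*d^2 + 9*d - 42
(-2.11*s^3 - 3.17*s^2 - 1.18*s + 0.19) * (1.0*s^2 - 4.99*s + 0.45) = -2.11*s^5 + 7.3589*s^4 + 13.6888*s^3 + 4.6517*s^2 - 1.4791*s + 0.0855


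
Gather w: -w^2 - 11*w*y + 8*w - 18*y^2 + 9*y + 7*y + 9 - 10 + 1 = -w^2 + w*(8 - 11*y) - 18*y^2 + 16*y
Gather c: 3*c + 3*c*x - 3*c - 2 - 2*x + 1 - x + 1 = 3*c*x - 3*x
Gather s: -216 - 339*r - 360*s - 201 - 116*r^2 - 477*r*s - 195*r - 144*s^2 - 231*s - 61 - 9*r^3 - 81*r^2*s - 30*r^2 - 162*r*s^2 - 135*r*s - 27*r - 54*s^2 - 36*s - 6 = -9*r^3 - 146*r^2 - 561*r + s^2*(-162*r - 198) + s*(-81*r^2 - 612*r - 627) - 484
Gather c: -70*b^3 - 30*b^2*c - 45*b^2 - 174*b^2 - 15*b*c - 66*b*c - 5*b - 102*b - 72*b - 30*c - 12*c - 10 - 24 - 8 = -70*b^3 - 219*b^2 - 179*b + c*(-30*b^2 - 81*b - 42) - 42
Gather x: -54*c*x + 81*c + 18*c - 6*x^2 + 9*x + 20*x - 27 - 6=99*c - 6*x^2 + x*(29 - 54*c) - 33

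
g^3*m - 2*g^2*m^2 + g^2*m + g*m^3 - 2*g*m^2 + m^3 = (g - m)^2*(g*m + m)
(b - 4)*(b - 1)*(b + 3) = b^3 - 2*b^2 - 11*b + 12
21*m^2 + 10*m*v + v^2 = (3*m + v)*(7*m + v)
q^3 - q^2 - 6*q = q*(q - 3)*(q + 2)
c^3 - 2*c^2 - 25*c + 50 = (c - 5)*(c - 2)*(c + 5)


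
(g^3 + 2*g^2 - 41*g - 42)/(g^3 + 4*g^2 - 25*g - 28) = (g - 6)/(g - 4)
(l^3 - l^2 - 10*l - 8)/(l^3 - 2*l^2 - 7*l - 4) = (l + 2)/(l + 1)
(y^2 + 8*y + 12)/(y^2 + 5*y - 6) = (y + 2)/(y - 1)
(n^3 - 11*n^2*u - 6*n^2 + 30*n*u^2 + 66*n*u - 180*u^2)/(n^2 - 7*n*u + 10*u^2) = (-n^2 + 6*n*u + 6*n - 36*u)/(-n + 2*u)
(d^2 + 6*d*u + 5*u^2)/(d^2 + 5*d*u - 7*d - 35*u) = (d + u)/(d - 7)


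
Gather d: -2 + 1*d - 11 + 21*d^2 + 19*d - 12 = 21*d^2 + 20*d - 25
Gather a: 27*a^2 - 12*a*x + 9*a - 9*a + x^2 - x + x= 27*a^2 - 12*a*x + x^2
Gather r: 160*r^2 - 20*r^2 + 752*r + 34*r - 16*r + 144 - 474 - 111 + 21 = 140*r^2 + 770*r - 420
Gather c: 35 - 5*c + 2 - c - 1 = 36 - 6*c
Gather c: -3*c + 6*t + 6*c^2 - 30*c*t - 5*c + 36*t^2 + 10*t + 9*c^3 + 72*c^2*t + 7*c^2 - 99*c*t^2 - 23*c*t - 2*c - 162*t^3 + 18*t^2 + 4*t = 9*c^3 + c^2*(72*t + 13) + c*(-99*t^2 - 53*t - 10) - 162*t^3 + 54*t^2 + 20*t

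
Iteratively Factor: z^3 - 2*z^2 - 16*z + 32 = (z + 4)*(z^2 - 6*z + 8) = (z - 4)*(z + 4)*(z - 2)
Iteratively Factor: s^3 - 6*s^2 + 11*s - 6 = (s - 1)*(s^2 - 5*s + 6) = (s - 3)*(s - 1)*(s - 2)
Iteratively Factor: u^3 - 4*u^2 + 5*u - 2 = (u - 1)*(u^2 - 3*u + 2) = (u - 2)*(u - 1)*(u - 1)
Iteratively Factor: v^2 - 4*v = (v - 4)*(v)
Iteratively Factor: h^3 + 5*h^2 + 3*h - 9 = (h + 3)*(h^2 + 2*h - 3) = (h + 3)^2*(h - 1)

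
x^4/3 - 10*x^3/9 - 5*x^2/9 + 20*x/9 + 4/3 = (x/3 + 1/3)*(x - 3)*(x - 2)*(x + 2/3)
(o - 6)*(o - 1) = o^2 - 7*o + 6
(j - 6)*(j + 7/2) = j^2 - 5*j/2 - 21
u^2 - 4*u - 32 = (u - 8)*(u + 4)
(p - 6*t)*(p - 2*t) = p^2 - 8*p*t + 12*t^2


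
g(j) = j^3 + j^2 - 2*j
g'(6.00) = 118.00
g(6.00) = 240.00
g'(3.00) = 31.00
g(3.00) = 30.00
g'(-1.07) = -0.71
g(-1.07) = 2.06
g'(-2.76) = 15.33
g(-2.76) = -7.89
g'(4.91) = 80.14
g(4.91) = 132.66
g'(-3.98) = 37.56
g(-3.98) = -39.24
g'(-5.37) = 73.77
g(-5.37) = -115.28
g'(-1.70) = 3.27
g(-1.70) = 1.38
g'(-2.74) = 15.04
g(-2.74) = -7.58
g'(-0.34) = -2.33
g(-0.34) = 0.76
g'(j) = 3*j^2 + 2*j - 2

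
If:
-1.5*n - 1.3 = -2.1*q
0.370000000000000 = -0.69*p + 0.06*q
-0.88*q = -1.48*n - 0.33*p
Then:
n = 0.81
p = -0.43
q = 1.20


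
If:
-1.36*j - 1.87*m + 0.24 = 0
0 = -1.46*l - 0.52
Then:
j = 0.176470588235294 - 1.375*m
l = -0.36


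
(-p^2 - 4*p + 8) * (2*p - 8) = -2*p^3 + 48*p - 64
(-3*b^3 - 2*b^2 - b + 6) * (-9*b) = 27*b^4 + 18*b^3 + 9*b^2 - 54*b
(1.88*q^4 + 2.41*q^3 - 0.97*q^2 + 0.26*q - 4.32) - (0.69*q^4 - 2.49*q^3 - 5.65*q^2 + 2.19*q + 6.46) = 1.19*q^4 + 4.9*q^3 + 4.68*q^2 - 1.93*q - 10.78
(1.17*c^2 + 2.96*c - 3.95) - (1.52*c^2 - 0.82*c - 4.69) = -0.35*c^2 + 3.78*c + 0.74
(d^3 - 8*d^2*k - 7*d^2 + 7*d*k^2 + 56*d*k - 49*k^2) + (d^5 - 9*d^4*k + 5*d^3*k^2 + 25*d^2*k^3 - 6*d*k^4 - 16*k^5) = d^5 - 9*d^4*k + 5*d^3*k^2 + d^3 + 25*d^2*k^3 - 8*d^2*k - 7*d^2 - 6*d*k^4 + 7*d*k^2 + 56*d*k - 16*k^5 - 49*k^2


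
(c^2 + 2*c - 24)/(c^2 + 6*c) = (c - 4)/c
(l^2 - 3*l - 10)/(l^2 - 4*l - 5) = (l + 2)/(l + 1)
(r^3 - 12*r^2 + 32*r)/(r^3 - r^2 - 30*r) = (-r^2 + 12*r - 32)/(-r^2 + r + 30)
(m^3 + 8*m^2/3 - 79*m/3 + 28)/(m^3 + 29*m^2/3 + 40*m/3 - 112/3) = (m - 3)/(m + 4)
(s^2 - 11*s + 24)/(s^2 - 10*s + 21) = (s - 8)/(s - 7)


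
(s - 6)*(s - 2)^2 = s^3 - 10*s^2 + 28*s - 24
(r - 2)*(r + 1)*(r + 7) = r^3 + 6*r^2 - 9*r - 14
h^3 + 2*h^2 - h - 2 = (h - 1)*(h + 1)*(h + 2)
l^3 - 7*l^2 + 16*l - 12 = (l - 3)*(l - 2)^2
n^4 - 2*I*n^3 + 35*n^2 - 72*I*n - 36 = (n - 6*I)*(n - I)^2*(n + 6*I)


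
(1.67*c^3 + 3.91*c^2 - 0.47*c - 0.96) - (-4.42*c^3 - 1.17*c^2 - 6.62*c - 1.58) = 6.09*c^3 + 5.08*c^2 + 6.15*c + 0.62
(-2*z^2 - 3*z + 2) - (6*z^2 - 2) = -8*z^2 - 3*z + 4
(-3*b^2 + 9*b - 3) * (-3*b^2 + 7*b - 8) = 9*b^4 - 48*b^3 + 96*b^2 - 93*b + 24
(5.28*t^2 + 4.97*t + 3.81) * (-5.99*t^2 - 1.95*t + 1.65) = -31.6272*t^4 - 40.0663*t^3 - 23.8014*t^2 + 0.771*t + 6.2865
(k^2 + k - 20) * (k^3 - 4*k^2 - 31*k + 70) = k^5 - 3*k^4 - 55*k^3 + 119*k^2 + 690*k - 1400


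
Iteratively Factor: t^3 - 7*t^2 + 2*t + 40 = (t - 4)*(t^2 - 3*t - 10) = (t - 4)*(t + 2)*(t - 5)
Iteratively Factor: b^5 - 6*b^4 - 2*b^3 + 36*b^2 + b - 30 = (b - 1)*(b^4 - 5*b^3 - 7*b^2 + 29*b + 30) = (b - 3)*(b - 1)*(b^3 - 2*b^2 - 13*b - 10) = (b - 3)*(b - 1)*(b + 1)*(b^2 - 3*b - 10) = (b - 3)*(b - 1)*(b + 1)*(b + 2)*(b - 5)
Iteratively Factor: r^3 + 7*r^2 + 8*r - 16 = (r - 1)*(r^2 + 8*r + 16) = (r - 1)*(r + 4)*(r + 4)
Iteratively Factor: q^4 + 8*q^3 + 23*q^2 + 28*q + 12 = (q + 2)*(q^3 + 6*q^2 + 11*q + 6) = (q + 1)*(q + 2)*(q^2 + 5*q + 6) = (q + 1)*(q + 2)*(q + 3)*(q + 2)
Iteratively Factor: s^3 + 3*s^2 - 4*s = (s - 1)*(s^2 + 4*s) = s*(s - 1)*(s + 4)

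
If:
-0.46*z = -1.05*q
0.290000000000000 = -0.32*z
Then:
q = -0.40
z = -0.91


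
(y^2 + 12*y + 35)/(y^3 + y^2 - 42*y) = (y + 5)/(y*(y - 6))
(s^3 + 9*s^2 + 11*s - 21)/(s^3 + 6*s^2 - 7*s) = (s + 3)/s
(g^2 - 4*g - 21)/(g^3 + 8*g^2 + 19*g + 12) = (g - 7)/(g^2 + 5*g + 4)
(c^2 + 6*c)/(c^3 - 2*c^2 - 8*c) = (c + 6)/(c^2 - 2*c - 8)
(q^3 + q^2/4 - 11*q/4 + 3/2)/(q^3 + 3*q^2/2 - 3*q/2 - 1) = (4*q - 3)/(2*(2*q + 1))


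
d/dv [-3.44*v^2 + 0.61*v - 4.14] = 0.61 - 6.88*v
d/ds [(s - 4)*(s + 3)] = 2*s - 1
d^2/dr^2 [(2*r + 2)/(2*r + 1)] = 8/(2*r + 1)^3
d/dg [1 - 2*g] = -2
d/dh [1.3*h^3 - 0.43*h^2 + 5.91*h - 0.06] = 3.9*h^2 - 0.86*h + 5.91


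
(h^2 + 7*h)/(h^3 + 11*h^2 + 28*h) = 1/(h + 4)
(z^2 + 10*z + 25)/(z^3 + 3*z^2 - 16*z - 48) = (z^2 + 10*z + 25)/(z^3 + 3*z^2 - 16*z - 48)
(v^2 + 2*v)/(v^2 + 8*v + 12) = v/(v + 6)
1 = 1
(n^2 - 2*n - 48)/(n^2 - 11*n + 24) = (n + 6)/(n - 3)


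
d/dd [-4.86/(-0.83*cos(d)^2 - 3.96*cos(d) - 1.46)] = (8.0676*cos(d) + 19.2456)*sin(d)/(0.83*cos(d)^2 + 3.96*cos(d) + 1.46)^2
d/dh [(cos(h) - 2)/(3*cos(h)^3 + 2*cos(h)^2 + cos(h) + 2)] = (-7*cos(h)/2 - 8*cos(2*h) + 3*cos(3*h)/2 - 12)*sin(h)/(3*cos(h)^3 + 2*cos(h)^2 + cos(h) + 2)^2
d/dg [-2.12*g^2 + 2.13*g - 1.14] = 2.13 - 4.24*g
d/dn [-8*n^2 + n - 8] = 1 - 16*n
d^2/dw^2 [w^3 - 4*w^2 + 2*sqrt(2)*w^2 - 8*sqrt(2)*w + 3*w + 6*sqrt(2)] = 6*w - 8 + 4*sqrt(2)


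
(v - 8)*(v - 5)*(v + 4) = v^3 - 9*v^2 - 12*v + 160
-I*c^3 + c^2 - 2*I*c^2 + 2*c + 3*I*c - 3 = (c - 1)*(c + 3)*(-I*c + 1)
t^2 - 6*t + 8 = (t - 4)*(t - 2)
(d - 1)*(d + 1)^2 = d^3 + d^2 - d - 1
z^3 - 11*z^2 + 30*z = z*(z - 6)*(z - 5)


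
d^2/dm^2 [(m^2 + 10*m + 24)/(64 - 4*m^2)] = -5/(m^3 - 12*m^2 + 48*m - 64)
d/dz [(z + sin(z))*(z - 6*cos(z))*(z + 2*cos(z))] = -(z + sin(z))*(z - 6*cos(z))*(2*sin(z) - 1) + (z + sin(z))*(z + 2*cos(z))*(6*sin(z) + 1) + (z - 6*cos(z))*(z + 2*cos(z))*(cos(z) + 1)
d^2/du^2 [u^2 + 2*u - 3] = 2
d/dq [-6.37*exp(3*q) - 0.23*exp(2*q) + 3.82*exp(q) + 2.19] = (-19.11*exp(2*q) - 0.46*exp(q) + 3.82)*exp(q)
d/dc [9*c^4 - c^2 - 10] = 36*c^3 - 2*c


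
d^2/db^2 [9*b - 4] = 0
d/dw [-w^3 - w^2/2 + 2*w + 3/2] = -3*w^2 - w + 2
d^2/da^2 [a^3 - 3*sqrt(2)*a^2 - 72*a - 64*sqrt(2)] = 6*a - 6*sqrt(2)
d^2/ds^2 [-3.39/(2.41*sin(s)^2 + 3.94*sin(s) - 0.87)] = (78.757836*sin(s)^4 + 96.568218*sin(s)^3 - 37.080498*sin(s)^2 - 181.516194*sin(s) - 119.465634)/(2.41*sin(s)^2 + 3.94*sin(s) - 0.87)^3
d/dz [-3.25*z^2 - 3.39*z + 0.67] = -6.5*z - 3.39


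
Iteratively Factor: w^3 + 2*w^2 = (w)*(w^2 + 2*w) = w*(w + 2)*(w)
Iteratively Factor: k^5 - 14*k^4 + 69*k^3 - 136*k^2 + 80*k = (k - 4)*(k^4 - 10*k^3 + 29*k^2 - 20*k) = k*(k - 4)*(k^3 - 10*k^2 + 29*k - 20) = k*(k - 5)*(k - 4)*(k^2 - 5*k + 4) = k*(k - 5)*(k - 4)^2*(k - 1)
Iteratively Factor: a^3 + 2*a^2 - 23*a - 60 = (a + 3)*(a^2 - a - 20) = (a + 3)*(a + 4)*(a - 5)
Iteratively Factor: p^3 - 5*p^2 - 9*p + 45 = (p + 3)*(p^2 - 8*p + 15) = (p - 3)*(p + 3)*(p - 5)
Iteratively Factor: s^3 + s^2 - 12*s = (s + 4)*(s^2 - 3*s) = s*(s + 4)*(s - 3)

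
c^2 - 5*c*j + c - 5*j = (c + 1)*(c - 5*j)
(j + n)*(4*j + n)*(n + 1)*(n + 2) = 4*j^2*n^2 + 12*j^2*n + 8*j^2 + 5*j*n^3 + 15*j*n^2 + 10*j*n + n^4 + 3*n^3 + 2*n^2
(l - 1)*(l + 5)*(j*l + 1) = j*l^3 + 4*j*l^2 - 5*j*l + l^2 + 4*l - 5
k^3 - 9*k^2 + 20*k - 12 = (k - 6)*(k - 2)*(k - 1)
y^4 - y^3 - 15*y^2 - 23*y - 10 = (y - 5)*(y + 1)^2*(y + 2)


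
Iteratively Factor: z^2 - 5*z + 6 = (z - 2)*(z - 3)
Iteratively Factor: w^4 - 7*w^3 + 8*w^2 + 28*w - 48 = (w - 3)*(w^3 - 4*w^2 - 4*w + 16) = (w - 3)*(w + 2)*(w^2 - 6*w + 8) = (w - 3)*(w - 2)*(w + 2)*(w - 4)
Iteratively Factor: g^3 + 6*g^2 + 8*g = (g + 4)*(g^2 + 2*g) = g*(g + 4)*(g + 2)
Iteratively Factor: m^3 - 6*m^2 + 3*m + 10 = (m - 5)*(m^2 - m - 2) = (m - 5)*(m + 1)*(m - 2)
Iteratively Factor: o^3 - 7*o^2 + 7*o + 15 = (o - 3)*(o^2 - 4*o - 5) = (o - 5)*(o - 3)*(o + 1)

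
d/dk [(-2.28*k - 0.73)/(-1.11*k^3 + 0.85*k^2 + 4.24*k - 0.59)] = (-5.0616*k^3 - 0.4929*k^2 + 1.241*k + 4.4404)/(1.2321*k^6 - 1.887*k^5 - 8.6903*k^4 + 8.5178*k^3 + 16.9746*k^2 - 5.0032*k + 0.3481)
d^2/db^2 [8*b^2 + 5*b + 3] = 16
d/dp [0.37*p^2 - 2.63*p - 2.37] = 0.74*p - 2.63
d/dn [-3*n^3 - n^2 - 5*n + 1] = -9*n^2 - 2*n - 5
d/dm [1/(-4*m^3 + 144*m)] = 3*(m^2 - 12)/(4*m^2*(m^2 - 36)^2)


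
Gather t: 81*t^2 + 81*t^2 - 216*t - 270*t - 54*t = 162*t^2 - 540*t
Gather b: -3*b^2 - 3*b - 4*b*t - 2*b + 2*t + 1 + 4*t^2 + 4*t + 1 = -3*b^2 + b*(-4*t - 5) + 4*t^2 + 6*t + 2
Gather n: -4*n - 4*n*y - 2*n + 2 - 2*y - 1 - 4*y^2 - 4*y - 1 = n*(-4*y - 6) - 4*y^2 - 6*y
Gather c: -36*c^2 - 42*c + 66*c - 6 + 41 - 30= -36*c^2 + 24*c + 5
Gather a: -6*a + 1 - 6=-6*a - 5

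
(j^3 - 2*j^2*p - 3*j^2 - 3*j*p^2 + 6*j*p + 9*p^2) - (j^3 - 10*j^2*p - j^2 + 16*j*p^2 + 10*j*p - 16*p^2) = 8*j^2*p - 2*j^2 - 19*j*p^2 - 4*j*p + 25*p^2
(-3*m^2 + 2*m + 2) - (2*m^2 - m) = -5*m^2 + 3*m + 2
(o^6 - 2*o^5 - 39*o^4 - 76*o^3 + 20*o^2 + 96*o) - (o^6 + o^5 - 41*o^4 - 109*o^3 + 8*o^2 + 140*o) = -3*o^5 + 2*o^4 + 33*o^3 + 12*o^2 - 44*o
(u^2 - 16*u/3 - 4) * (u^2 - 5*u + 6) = u^4 - 31*u^3/3 + 86*u^2/3 - 12*u - 24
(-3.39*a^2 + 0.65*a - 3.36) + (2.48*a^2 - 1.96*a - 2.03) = -0.91*a^2 - 1.31*a - 5.39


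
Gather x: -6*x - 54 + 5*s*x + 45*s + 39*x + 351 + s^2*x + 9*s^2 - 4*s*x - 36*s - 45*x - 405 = 9*s^2 + 9*s + x*(s^2 + s - 12) - 108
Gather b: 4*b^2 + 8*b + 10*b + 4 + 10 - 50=4*b^2 + 18*b - 36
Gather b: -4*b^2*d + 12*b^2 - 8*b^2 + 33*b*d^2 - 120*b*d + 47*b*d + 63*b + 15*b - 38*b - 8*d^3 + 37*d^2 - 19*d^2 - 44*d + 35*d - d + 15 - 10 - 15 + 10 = b^2*(4 - 4*d) + b*(33*d^2 - 73*d + 40) - 8*d^3 + 18*d^2 - 10*d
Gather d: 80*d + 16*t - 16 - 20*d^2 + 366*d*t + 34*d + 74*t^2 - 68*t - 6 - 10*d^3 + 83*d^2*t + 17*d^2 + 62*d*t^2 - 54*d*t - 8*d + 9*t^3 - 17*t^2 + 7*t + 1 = -10*d^3 + d^2*(83*t - 3) + d*(62*t^2 + 312*t + 106) + 9*t^3 + 57*t^2 - 45*t - 21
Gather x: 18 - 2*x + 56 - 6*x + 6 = 80 - 8*x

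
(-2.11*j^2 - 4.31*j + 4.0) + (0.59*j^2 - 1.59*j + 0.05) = -1.52*j^2 - 5.9*j + 4.05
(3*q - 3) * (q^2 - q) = 3*q^3 - 6*q^2 + 3*q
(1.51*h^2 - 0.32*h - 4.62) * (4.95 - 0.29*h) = -0.4379*h^3 + 7.5673*h^2 - 0.2442*h - 22.869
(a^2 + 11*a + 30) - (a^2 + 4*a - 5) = 7*a + 35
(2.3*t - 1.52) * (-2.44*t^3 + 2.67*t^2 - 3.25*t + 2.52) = -5.612*t^4 + 9.8498*t^3 - 11.5334*t^2 + 10.736*t - 3.8304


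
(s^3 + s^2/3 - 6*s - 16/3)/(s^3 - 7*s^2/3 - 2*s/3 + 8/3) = (3*s^2 - 2*s - 16)/(3*s^2 - 10*s + 8)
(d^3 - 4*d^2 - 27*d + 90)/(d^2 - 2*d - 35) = (d^2 - 9*d + 18)/(d - 7)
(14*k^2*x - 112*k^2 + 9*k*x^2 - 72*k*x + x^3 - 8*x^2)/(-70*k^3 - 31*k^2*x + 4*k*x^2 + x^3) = (x - 8)/(-5*k + x)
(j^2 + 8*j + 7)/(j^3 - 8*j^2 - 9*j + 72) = (j^2 + 8*j + 7)/(j^3 - 8*j^2 - 9*j + 72)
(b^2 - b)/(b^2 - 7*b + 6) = b/(b - 6)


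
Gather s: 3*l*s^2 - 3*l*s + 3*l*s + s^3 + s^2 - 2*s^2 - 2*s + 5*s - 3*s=s^3 + s^2*(3*l - 1)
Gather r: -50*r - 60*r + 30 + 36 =66 - 110*r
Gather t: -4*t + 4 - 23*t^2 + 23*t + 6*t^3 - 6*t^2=6*t^3 - 29*t^2 + 19*t + 4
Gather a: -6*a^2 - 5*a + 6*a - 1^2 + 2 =-6*a^2 + a + 1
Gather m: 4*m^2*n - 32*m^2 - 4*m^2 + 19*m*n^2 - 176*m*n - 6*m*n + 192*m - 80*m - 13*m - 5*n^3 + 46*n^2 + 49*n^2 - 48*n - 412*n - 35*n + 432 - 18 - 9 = m^2*(4*n - 36) + m*(19*n^2 - 182*n + 99) - 5*n^3 + 95*n^2 - 495*n + 405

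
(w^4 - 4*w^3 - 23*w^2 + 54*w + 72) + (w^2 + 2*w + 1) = w^4 - 4*w^3 - 22*w^2 + 56*w + 73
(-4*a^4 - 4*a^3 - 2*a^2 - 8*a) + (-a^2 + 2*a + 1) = -4*a^4 - 4*a^3 - 3*a^2 - 6*a + 1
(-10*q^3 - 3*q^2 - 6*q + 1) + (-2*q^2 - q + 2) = -10*q^3 - 5*q^2 - 7*q + 3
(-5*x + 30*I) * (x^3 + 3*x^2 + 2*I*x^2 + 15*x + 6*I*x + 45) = -5*x^4 - 15*x^3 + 20*I*x^3 - 135*x^2 + 60*I*x^2 - 405*x + 450*I*x + 1350*I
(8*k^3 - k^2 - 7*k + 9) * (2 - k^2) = -8*k^5 + k^4 + 23*k^3 - 11*k^2 - 14*k + 18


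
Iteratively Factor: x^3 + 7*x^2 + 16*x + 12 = (x + 2)*(x^2 + 5*x + 6) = (x + 2)*(x + 3)*(x + 2)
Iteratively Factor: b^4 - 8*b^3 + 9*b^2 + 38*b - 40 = (b + 2)*(b^3 - 10*b^2 + 29*b - 20) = (b - 1)*(b + 2)*(b^2 - 9*b + 20) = (b - 4)*(b - 1)*(b + 2)*(b - 5)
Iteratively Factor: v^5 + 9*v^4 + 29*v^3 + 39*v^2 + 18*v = (v + 3)*(v^4 + 6*v^3 + 11*v^2 + 6*v) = v*(v + 3)*(v^3 + 6*v^2 + 11*v + 6) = v*(v + 3)^2*(v^2 + 3*v + 2) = v*(v + 2)*(v + 3)^2*(v + 1)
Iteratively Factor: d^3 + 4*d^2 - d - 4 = (d - 1)*(d^2 + 5*d + 4) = (d - 1)*(d + 1)*(d + 4)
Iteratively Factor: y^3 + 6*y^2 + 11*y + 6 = (y + 1)*(y^2 + 5*y + 6) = (y + 1)*(y + 3)*(y + 2)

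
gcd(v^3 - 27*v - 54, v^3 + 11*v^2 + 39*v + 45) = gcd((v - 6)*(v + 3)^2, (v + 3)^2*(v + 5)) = v^2 + 6*v + 9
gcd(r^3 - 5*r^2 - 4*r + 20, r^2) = 1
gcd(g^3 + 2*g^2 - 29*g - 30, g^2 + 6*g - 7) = 1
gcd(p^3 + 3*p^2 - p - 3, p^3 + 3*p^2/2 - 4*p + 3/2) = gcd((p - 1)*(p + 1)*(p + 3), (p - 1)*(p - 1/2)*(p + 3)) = p^2 + 2*p - 3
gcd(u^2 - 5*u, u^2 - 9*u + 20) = u - 5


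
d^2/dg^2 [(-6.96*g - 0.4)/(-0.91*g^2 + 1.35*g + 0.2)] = ((18.064 - 38.0016*g)*(-0.91*g^2 + 1.35*g + 0.2) - (1.82*g - 1.35)*(3.64*g - 2.7)*(6.96*g + 0.4))/(-0.91*g^2 + 1.35*g + 0.2)^3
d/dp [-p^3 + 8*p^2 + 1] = p*(16 - 3*p)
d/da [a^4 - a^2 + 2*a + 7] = 4*a^3 - 2*a + 2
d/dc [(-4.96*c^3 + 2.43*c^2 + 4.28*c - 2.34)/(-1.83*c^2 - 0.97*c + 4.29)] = (9.0768*c^4 + 9.6224*c^3 - 58.3599*c^2 + 12.285*c + 16.0914)/(3.3489*c^4 + 3.5502*c^3 - 14.7605*c^2 - 8.3226*c + 18.4041)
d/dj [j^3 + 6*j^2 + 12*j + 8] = 3*j^2 + 12*j + 12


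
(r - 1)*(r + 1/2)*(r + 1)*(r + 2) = r^4 + 5*r^3/2 - 5*r/2 - 1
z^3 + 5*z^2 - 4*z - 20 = (z - 2)*(z + 2)*(z + 5)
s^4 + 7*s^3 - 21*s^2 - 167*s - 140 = (s - 5)*(s + 1)*(s + 4)*(s + 7)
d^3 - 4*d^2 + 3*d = d*(d - 3)*(d - 1)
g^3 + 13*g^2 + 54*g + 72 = (g + 3)*(g + 4)*(g + 6)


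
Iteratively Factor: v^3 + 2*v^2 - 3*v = (v)*(v^2 + 2*v - 3) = v*(v + 3)*(v - 1)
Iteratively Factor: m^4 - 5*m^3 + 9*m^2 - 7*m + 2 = (m - 1)*(m^3 - 4*m^2 + 5*m - 2) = (m - 1)^2*(m^2 - 3*m + 2) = (m - 2)*(m - 1)^2*(m - 1)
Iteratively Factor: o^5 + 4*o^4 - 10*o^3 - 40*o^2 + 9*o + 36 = (o + 1)*(o^4 + 3*o^3 - 13*o^2 - 27*o + 36) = (o + 1)*(o + 4)*(o^3 - o^2 - 9*o + 9) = (o - 1)*(o + 1)*(o + 4)*(o^2 - 9) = (o - 3)*(o - 1)*(o + 1)*(o + 4)*(o + 3)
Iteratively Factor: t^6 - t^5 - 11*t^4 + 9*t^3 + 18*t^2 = (t + 3)*(t^5 - 4*t^4 + t^3 + 6*t^2) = (t - 3)*(t + 3)*(t^4 - t^3 - 2*t^2) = t*(t - 3)*(t + 3)*(t^3 - t^2 - 2*t) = t*(t - 3)*(t - 2)*(t + 3)*(t^2 + t) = t^2*(t - 3)*(t - 2)*(t + 3)*(t + 1)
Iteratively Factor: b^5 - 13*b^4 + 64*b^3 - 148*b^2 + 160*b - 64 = (b - 1)*(b^4 - 12*b^3 + 52*b^2 - 96*b + 64) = (b - 2)*(b - 1)*(b^3 - 10*b^2 + 32*b - 32) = (b - 4)*(b - 2)*(b - 1)*(b^2 - 6*b + 8) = (b - 4)*(b - 2)^2*(b - 1)*(b - 4)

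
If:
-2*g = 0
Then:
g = 0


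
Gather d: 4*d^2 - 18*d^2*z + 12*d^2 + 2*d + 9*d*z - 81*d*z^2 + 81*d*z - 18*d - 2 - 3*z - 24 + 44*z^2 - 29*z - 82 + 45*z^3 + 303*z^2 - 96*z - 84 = d^2*(16 - 18*z) + d*(-81*z^2 + 90*z - 16) + 45*z^3 + 347*z^2 - 128*z - 192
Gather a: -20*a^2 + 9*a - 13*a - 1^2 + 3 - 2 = -20*a^2 - 4*a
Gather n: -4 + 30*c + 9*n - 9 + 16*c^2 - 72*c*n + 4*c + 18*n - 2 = 16*c^2 + 34*c + n*(27 - 72*c) - 15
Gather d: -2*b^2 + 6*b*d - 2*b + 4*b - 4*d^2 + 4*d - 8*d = -2*b^2 + 2*b - 4*d^2 + d*(6*b - 4)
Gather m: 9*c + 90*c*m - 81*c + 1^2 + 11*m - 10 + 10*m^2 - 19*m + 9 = -72*c + 10*m^2 + m*(90*c - 8)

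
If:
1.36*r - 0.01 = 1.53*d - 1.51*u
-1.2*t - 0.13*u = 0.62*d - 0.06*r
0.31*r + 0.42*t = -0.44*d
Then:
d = 0.693692803596349*u - 0.00408788331624903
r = 0.00275407244569043 - 0.329889713601166*u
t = 0.00224977666901319 - 0.483235767538172*u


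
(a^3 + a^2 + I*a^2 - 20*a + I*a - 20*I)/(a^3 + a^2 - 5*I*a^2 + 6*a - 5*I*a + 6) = (a^2 + a - 20)/(a^2 + a*(1 - 6*I) - 6*I)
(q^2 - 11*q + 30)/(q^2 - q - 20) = (q - 6)/(q + 4)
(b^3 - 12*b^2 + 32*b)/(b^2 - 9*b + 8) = b*(b - 4)/(b - 1)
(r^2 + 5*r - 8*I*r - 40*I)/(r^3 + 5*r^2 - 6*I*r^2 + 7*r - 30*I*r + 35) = (r - 8*I)/(r^2 - 6*I*r + 7)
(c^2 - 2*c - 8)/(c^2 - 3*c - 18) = (-c^2 + 2*c + 8)/(-c^2 + 3*c + 18)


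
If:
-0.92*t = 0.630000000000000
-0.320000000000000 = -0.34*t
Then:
No Solution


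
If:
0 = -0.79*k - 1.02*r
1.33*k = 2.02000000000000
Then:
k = 1.52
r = -1.18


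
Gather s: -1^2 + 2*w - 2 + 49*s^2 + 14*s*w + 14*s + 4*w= 49*s^2 + s*(14*w + 14) + 6*w - 3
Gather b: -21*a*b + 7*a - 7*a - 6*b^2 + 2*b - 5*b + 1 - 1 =-6*b^2 + b*(-21*a - 3)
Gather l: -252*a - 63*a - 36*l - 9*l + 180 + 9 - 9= -315*a - 45*l + 180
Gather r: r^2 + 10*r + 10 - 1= r^2 + 10*r + 9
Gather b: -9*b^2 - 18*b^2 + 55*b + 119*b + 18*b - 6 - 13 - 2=-27*b^2 + 192*b - 21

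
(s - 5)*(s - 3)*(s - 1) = s^3 - 9*s^2 + 23*s - 15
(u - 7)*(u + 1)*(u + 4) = u^3 - 2*u^2 - 31*u - 28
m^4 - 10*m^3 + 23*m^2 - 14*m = m*(m - 7)*(m - 2)*(m - 1)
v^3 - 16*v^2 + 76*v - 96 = (v - 8)*(v - 6)*(v - 2)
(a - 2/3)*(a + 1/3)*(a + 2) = a^3 + 5*a^2/3 - 8*a/9 - 4/9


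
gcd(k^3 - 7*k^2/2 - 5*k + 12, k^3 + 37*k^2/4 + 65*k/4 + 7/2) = k + 2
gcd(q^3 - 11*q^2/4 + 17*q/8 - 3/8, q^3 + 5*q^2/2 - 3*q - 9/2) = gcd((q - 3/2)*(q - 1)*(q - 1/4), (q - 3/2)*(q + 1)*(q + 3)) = q - 3/2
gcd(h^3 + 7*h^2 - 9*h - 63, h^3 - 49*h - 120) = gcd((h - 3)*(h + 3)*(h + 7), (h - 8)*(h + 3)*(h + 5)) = h + 3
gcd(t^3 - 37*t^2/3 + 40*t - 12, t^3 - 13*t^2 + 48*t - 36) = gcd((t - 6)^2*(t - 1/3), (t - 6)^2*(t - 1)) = t^2 - 12*t + 36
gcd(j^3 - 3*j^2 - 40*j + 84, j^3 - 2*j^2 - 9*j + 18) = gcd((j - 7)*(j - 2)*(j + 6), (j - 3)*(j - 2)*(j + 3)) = j - 2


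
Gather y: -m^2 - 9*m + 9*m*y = -m^2 + 9*m*y - 9*m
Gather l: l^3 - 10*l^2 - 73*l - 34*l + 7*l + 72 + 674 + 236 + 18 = l^3 - 10*l^2 - 100*l + 1000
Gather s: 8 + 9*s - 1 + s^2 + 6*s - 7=s^2 + 15*s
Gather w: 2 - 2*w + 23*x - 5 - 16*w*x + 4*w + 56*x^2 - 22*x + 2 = w*(2 - 16*x) + 56*x^2 + x - 1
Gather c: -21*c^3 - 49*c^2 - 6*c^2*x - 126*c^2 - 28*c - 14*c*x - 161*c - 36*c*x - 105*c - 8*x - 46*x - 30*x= -21*c^3 + c^2*(-6*x - 175) + c*(-50*x - 294) - 84*x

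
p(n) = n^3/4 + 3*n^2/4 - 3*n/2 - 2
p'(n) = 3*n^2/4 + 3*n/2 - 3/2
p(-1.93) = 1.89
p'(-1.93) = -1.60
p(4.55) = 30.25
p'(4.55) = 20.85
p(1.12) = -2.39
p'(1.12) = 1.12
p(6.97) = 108.63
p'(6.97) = 45.39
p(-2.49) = 2.53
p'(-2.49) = -0.58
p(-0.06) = -1.91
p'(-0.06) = -1.59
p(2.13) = 0.62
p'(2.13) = 5.10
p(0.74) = -2.60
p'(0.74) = 0.02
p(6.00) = 70.00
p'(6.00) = 34.50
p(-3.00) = 2.50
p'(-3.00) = 0.75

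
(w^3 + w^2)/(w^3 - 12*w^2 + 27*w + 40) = w^2/(w^2 - 13*w + 40)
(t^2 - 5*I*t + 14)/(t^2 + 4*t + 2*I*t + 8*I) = (t - 7*I)/(t + 4)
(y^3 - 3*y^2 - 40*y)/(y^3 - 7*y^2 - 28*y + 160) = y/(y - 4)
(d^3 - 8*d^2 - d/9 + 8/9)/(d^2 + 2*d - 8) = (9*d^3 - 72*d^2 - d + 8)/(9*(d^2 + 2*d - 8))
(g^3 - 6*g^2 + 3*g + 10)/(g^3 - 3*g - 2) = (g - 5)/(g + 1)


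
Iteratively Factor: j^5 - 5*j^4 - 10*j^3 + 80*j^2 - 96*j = (j - 4)*(j^4 - j^3 - 14*j^2 + 24*j) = (j - 4)*(j - 2)*(j^3 + j^2 - 12*j) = (j - 4)*(j - 3)*(j - 2)*(j^2 + 4*j) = (j - 4)*(j - 3)*(j - 2)*(j + 4)*(j)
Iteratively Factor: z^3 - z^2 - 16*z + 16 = (z + 4)*(z^2 - 5*z + 4) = (z - 4)*(z + 4)*(z - 1)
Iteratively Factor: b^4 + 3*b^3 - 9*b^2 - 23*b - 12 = (b + 4)*(b^3 - b^2 - 5*b - 3) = (b + 1)*(b + 4)*(b^2 - 2*b - 3) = (b - 3)*(b + 1)*(b + 4)*(b + 1)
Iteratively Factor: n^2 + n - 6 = (n - 2)*(n + 3)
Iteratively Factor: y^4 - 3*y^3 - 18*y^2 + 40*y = (y)*(y^3 - 3*y^2 - 18*y + 40) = y*(y - 2)*(y^2 - y - 20) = y*(y - 5)*(y - 2)*(y + 4)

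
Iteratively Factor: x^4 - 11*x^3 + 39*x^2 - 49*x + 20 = (x - 5)*(x^3 - 6*x^2 + 9*x - 4) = (x - 5)*(x - 1)*(x^2 - 5*x + 4) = (x - 5)*(x - 4)*(x - 1)*(x - 1)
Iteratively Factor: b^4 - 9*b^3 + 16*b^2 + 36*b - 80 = (b + 2)*(b^3 - 11*b^2 + 38*b - 40) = (b - 2)*(b + 2)*(b^2 - 9*b + 20) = (b - 4)*(b - 2)*(b + 2)*(b - 5)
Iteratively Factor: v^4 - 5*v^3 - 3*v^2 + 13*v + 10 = (v + 1)*(v^3 - 6*v^2 + 3*v + 10) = (v - 5)*(v + 1)*(v^2 - v - 2) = (v - 5)*(v - 2)*(v + 1)*(v + 1)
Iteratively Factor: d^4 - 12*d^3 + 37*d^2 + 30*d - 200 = (d - 5)*(d^3 - 7*d^2 + 2*d + 40) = (d - 5)^2*(d^2 - 2*d - 8) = (d - 5)^2*(d - 4)*(d + 2)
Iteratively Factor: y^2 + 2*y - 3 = (y - 1)*(y + 3)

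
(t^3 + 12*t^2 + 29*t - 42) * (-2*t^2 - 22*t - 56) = -2*t^5 - 46*t^4 - 378*t^3 - 1226*t^2 - 700*t + 2352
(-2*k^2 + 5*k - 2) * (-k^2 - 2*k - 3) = 2*k^4 - k^3 - 2*k^2 - 11*k + 6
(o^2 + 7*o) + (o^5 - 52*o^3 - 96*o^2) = o^5 - 52*o^3 - 95*o^2 + 7*o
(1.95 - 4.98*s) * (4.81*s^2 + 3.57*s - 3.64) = -23.9538*s^3 - 8.3991*s^2 + 25.0887*s - 7.098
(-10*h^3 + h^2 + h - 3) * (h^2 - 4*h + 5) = -10*h^5 + 41*h^4 - 53*h^3 - 2*h^2 + 17*h - 15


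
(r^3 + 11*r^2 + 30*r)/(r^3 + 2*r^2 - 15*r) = (r + 6)/(r - 3)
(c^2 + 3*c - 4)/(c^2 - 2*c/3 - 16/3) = 3*(-c^2 - 3*c + 4)/(-3*c^2 + 2*c + 16)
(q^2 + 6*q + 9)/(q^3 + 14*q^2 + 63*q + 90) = (q + 3)/(q^2 + 11*q + 30)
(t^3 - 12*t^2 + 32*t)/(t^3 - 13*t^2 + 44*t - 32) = t/(t - 1)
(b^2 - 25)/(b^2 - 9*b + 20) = (b + 5)/(b - 4)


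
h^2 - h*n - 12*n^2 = (h - 4*n)*(h + 3*n)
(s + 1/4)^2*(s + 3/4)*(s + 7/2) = s^4 + 19*s^3/4 + 77*s^2/16 + 101*s/64 + 21/128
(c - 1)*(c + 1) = c^2 - 1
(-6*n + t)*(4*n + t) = -24*n^2 - 2*n*t + t^2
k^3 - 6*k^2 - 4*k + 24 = (k - 6)*(k - 2)*(k + 2)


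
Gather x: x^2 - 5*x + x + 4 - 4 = x^2 - 4*x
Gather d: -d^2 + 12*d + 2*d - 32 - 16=-d^2 + 14*d - 48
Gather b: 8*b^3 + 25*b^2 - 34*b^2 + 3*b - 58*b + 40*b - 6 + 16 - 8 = 8*b^3 - 9*b^2 - 15*b + 2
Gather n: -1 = -1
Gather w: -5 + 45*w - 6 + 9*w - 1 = 54*w - 12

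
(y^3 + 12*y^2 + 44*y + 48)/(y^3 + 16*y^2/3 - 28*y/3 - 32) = 3*(y + 4)/(3*y - 8)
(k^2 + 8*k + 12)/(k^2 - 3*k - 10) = (k + 6)/(k - 5)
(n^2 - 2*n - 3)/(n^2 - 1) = (n - 3)/(n - 1)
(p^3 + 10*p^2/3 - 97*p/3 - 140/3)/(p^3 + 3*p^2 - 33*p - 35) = (p + 4/3)/(p + 1)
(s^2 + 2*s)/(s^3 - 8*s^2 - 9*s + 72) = s*(s + 2)/(s^3 - 8*s^2 - 9*s + 72)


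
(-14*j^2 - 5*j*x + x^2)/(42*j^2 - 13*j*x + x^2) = (2*j + x)/(-6*j + x)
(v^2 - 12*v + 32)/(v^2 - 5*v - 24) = (v - 4)/(v + 3)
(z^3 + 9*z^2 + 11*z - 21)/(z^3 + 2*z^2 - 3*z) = (z + 7)/z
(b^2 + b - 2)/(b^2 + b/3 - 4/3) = 3*(b + 2)/(3*b + 4)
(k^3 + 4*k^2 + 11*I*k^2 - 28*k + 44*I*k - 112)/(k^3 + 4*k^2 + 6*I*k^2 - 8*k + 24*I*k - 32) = (k + 7*I)/(k + 2*I)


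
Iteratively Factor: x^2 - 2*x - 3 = (x - 3)*(x + 1)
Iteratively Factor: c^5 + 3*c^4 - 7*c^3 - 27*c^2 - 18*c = (c - 3)*(c^4 + 6*c^3 + 11*c^2 + 6*c) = (c - 3)*(c + 1)*(c^3 + 5*c^2 + 6*c) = c*(c - 3)*(c + 1)*(c^2 + 5*c + 6) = c*(c - 3)*(c + 1)*(c + 2)*(c + 3)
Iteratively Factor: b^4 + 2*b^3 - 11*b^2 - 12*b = (b + 1)*(b^3 + b^2 - 12*b) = (b - 3)*(b + 1)*(b^2 + 4*b) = (b - 3)*(b + 1)*(b + 4)*(b)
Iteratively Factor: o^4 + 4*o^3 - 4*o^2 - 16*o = (o)*(o^3 + 4*o^2 - 4*o - 16) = o*(o - 2)*(o^2 + 6*o + 8) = o*(o - 2)*(o + 4)*(o + 2)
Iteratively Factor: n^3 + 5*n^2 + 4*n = (n)*(n^2 + 5*n + 4) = n*(n + 4)*(n + 1)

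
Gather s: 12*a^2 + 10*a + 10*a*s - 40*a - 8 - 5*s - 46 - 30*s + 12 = 12*a^2 - 30*a + s*(10*a - 35) - 42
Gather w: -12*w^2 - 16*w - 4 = -12*w^2 - 16*w - 4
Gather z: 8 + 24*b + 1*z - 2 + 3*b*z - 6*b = 18*b + z*(3*b + 1) + 6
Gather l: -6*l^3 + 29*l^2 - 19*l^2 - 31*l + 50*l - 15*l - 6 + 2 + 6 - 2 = -6*l^3 + 10*l^2 + 4*l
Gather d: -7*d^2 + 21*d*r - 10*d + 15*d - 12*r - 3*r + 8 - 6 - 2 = -7*d^2 + d*(21*r + 5) - 15*r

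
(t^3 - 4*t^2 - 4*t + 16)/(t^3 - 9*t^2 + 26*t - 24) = (t + 2)/(t - 3)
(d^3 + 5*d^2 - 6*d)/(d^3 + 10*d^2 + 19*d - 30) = d/(d + 5)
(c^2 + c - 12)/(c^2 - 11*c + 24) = (c + 4)/(c - 8)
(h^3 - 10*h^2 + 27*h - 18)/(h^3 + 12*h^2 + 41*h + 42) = (h^3 - 10*h^2 + 27*h - 18)/(h^3 + 12*h^2 + 41*h + 42)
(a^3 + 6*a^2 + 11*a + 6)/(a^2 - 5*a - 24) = (a^2 + 3*a + 2)/(a - 8)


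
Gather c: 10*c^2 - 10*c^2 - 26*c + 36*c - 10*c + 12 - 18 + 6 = 0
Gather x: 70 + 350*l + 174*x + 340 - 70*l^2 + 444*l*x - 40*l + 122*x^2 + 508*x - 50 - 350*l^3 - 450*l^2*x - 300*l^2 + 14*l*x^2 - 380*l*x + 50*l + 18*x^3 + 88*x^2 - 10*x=-350*l^3 - 370*l^2 + 360*l + 18*x^3 + x^2*(14*l + 210) + x*(-450*l^2 + 64*l + 672) + 360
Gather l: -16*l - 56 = -16*l - 56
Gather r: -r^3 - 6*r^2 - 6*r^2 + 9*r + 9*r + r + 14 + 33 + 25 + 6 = -r^3 - 12*r^2 + 19*r + 78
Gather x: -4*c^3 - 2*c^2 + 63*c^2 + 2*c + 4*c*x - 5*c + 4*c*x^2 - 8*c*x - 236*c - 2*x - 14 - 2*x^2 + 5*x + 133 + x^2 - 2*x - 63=-4*c^3 + 61*c^2 - 239*c + x^2*(4*c - 1) + x*(1 - 4*c) + 56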